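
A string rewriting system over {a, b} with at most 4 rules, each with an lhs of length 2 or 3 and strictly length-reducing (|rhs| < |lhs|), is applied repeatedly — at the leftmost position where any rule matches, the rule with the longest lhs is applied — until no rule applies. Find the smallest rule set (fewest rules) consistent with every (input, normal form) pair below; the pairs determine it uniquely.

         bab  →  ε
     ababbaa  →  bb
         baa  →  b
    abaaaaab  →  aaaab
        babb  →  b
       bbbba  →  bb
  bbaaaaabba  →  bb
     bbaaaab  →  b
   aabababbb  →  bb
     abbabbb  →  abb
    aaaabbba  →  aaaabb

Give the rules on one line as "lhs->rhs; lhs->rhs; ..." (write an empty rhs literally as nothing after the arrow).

  | bab => ε
  | ababbaa => bbaa => bba => bb
  | baa => ba => b
  | abaaaaab => aaaab

aba->; ba->b; bab->; bbb->bb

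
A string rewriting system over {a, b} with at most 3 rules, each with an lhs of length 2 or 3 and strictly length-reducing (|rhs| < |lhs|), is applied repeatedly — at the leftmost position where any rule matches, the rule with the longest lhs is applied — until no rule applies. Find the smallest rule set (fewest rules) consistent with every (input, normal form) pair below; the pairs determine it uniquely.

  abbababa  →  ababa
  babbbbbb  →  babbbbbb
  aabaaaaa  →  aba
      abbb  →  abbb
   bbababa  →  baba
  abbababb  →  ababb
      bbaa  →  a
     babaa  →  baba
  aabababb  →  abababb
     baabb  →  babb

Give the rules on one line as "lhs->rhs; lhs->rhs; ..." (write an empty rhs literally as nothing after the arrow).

  | abbababa => ababa
  | babbbbbb
  | aabaaaaa => abaaaaa => abaaaa => abaaa => abaa => aba
  | abbb

aa->a; bba->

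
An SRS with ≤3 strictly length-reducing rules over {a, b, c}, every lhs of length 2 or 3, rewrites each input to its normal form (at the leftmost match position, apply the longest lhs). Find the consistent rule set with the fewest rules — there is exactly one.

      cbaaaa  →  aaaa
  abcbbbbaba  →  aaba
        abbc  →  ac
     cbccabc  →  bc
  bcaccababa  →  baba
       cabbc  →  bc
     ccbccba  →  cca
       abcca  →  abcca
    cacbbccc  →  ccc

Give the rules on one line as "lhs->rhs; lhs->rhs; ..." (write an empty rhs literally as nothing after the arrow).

bb->; cab->bb; cb->

  | cbaaaa => aaaa
  | abcbbbbaba => abbbbaba => abbaba => aaba
  | abbc => ac
  | cbccabc => ccabc => cbbc => bc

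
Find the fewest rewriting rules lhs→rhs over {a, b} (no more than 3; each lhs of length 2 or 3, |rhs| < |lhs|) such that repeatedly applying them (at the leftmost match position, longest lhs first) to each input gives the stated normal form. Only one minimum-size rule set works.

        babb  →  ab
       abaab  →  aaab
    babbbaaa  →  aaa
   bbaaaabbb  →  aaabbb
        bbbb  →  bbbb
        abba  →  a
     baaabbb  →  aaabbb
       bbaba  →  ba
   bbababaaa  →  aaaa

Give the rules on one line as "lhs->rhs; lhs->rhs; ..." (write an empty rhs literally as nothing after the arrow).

baa->aa; bab->a; bba->

  | babb => ab
  | abaab => aaab
  | babbbaaa => abbaaa => aaa
  | bbaaaabbb => aaabbb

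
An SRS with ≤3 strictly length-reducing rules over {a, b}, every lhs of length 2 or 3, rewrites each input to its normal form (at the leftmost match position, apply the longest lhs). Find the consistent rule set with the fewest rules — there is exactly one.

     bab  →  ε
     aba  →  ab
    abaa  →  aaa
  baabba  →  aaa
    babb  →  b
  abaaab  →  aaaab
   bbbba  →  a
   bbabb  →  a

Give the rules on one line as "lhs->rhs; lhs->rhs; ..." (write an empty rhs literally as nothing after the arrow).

  | bab => bb => ε
  | aba => ab
  | abaa => aaa
  | baabba => aabba => aaa

ba->b; baa->aa; bb->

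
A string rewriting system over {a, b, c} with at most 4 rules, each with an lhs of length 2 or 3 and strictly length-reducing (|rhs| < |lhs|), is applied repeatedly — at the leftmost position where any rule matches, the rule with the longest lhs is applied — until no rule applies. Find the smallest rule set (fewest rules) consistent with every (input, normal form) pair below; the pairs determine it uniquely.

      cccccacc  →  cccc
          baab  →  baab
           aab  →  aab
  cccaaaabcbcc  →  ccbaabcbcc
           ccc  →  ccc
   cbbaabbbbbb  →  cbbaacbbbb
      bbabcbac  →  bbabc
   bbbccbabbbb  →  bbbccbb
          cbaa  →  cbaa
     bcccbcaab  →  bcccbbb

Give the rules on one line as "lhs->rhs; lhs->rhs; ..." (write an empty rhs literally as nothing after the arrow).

  | cccccacc => ccccbac => cccc
  | baab
  | aab
  | cccaaaabcbcc => ccbaabcbcc

abb->ac; bac->; caa->b; cac->ba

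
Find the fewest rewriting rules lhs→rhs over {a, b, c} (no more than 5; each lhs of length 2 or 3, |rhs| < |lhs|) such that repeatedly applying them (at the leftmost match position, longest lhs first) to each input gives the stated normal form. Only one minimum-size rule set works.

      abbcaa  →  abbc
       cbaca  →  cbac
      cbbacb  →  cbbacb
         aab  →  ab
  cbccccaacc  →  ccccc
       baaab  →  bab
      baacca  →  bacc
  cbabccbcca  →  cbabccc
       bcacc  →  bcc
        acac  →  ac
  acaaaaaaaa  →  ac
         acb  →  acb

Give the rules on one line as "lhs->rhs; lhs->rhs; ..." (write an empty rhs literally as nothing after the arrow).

  | abbcaa => abbca => abbc
  | cbaca => cbac
  | cbbacb
  | aab => ab

aa->a; ca->c; cac->c; cbc->c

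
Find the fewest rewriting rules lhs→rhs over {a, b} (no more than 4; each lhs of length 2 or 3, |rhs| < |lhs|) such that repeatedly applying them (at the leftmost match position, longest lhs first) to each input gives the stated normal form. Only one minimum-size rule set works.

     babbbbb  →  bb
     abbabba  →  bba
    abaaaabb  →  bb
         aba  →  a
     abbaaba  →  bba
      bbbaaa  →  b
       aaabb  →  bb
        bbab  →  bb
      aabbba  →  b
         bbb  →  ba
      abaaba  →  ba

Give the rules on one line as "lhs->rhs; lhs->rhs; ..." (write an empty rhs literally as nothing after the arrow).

aa->; aaa->aa; ab->; bbb->ba

  | babbbbb => bbbbb => babb => bb
  | abbabba => babba => bba
  | abaaaabb => aaaabb => aaabb => aabb => bb
  | aba => a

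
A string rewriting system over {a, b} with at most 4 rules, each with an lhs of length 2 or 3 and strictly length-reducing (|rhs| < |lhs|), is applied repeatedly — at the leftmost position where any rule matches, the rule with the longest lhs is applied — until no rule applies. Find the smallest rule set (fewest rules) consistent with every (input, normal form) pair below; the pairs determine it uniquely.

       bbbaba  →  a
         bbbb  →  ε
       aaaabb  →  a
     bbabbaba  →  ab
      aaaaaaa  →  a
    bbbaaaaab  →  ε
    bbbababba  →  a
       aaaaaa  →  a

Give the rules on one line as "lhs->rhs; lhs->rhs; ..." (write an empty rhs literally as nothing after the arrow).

aa->a; ba->b; bb->

  | bbbaba => baba => bba => a
  | bbbb => bb => ε
  | aaaabb => aaabb => aabb => abb => a
  | bbabbaba => abbaba => aaba => aba => ab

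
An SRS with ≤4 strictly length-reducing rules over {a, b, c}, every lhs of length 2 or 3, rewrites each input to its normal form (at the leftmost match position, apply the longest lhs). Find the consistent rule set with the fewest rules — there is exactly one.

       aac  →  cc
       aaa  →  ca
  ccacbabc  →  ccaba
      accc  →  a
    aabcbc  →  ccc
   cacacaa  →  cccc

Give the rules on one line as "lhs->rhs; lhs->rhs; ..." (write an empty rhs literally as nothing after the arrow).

aa->c; ac->a; bc->c

  | aac => cc
  | aaa => ca
  | ccacbabc => ccababc => ccabac => ccaba
  | accc => acc => ac => a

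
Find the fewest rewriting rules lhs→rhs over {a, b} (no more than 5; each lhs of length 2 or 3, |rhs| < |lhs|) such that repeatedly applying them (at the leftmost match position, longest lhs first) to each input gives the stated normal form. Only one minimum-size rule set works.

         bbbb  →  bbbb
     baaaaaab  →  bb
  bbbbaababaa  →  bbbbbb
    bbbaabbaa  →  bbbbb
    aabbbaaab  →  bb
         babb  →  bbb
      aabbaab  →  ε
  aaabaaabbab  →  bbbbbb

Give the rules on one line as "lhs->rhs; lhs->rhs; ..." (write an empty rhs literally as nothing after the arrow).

aaa->bb; ab->; aba->; ba->b

  | bbbb
  | baaaaaab => baaaaab => baaaab => baaab => baab => bab => bb
  | bbbbaababaa => bbbbababaa => bbbbbabaa => bbbbbbaa => bbbbbba => bbbbbb
  | bbbaabbaa => bbbabbaa => bbbbbaa => bbbbba => bbbbb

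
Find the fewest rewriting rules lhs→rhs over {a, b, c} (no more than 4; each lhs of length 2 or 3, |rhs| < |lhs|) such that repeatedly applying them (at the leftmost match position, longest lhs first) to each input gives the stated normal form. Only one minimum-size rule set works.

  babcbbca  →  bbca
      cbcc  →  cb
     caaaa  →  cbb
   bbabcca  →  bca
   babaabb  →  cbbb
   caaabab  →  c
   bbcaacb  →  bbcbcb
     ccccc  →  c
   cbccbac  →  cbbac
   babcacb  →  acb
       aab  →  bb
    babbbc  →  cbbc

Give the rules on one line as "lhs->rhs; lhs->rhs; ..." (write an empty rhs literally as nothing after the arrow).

aa->b; ab->c; bab->c; cc->

  | babcbbca => ccbbca => bbca
  | cbcc => cb
  | caaaa => cbaa => cbb
  | bbabcca => bccca => bca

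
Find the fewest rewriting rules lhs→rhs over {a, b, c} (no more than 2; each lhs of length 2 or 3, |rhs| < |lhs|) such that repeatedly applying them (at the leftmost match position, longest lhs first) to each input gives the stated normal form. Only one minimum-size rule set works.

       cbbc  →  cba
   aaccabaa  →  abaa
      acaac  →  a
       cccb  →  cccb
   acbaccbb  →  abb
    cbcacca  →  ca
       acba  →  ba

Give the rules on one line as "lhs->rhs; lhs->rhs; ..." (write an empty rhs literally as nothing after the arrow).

  | cbbc => cba
  | aaccabaa => acabaa => abaa
  | acaac => aac => a
  | cccb

ac->; bc->a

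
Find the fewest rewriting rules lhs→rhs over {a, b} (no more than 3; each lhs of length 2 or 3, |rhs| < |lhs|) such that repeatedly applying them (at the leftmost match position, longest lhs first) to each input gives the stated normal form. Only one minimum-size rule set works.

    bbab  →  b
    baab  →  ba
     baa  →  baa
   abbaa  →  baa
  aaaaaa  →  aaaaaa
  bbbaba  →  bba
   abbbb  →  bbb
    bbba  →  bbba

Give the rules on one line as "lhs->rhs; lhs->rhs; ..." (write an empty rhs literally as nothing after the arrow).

ab->; bab->

  | bbab => b
  | baab => ba
  | baa
  | abbaa => baa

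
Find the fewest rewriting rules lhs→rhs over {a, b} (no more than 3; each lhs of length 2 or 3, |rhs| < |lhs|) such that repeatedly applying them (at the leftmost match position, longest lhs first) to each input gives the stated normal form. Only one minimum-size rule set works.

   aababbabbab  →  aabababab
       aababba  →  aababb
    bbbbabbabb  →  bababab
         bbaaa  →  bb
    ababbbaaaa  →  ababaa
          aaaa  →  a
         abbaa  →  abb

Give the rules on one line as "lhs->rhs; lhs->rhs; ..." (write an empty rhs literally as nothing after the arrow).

  | aababbabbab => aababbbbab => aabababab
  | aababba => aababb
  | bbbbabbabb => bababbabb => bababbbb => bababab
  | bbaaa => bbaa => bba => bb

aaa->; bba->bb; bbb->ba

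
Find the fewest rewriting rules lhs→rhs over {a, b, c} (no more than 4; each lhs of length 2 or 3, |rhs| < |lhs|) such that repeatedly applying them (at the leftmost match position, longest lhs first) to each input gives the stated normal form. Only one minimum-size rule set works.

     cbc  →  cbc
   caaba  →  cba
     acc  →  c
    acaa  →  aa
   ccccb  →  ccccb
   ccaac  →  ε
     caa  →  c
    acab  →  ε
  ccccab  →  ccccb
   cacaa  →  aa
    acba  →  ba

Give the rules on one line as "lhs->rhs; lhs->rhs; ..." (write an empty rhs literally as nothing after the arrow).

ab->; ac->; ca->c; cac->ac

  | cbc
  | caaba => caba => cba
  | acc => c
  | acaa => aa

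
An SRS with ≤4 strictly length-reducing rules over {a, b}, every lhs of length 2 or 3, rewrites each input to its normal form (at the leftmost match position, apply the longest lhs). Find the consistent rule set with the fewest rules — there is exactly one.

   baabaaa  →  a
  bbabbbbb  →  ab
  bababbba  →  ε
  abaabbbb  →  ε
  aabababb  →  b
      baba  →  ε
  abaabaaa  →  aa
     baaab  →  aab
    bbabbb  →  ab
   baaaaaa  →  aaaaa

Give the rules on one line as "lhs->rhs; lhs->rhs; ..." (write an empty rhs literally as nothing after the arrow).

  | baabaaa => abaaa => baa => a
  | bbabbbbb => abbbbb => abbbb => abbb => abb => ab
  | bababbba => babbba => bbba => ba => ε
  | abaabbbb => babbbb => bbbb => bb => ε

aba->b; abb->ab; ba->; bb->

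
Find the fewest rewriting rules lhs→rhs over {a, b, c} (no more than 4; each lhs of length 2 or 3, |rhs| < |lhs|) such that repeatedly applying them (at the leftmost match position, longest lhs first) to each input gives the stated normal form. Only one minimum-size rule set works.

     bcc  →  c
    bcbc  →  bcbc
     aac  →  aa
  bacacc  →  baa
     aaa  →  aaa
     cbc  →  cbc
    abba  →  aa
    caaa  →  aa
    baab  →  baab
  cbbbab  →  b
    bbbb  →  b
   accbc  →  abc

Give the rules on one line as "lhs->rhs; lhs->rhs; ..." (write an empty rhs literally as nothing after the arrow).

  | bcc => bb => c
  | bcbc
  | aac => aa
  | bacacc => baacc => baac => baa

ac->a; bb->c; ca->; cc->b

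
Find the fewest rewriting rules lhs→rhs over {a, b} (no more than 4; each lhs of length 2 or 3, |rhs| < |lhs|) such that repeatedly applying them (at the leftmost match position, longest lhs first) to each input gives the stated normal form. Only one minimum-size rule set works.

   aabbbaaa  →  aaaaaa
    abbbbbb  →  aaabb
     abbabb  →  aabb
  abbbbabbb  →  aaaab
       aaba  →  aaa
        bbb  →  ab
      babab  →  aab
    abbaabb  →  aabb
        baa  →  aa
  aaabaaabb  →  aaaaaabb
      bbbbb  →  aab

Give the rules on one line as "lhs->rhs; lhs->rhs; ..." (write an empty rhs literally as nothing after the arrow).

  | aabbbaaa => aaabaaa => aaaaaa
  | abbbbbb => aabbbb => aaabb
  | abbabb => abbbb => aabb
  | abbbbabbb => aabbabbb => aabbbbb => aaabbb => aaaab

ba->a; bba->bb; bbb->ab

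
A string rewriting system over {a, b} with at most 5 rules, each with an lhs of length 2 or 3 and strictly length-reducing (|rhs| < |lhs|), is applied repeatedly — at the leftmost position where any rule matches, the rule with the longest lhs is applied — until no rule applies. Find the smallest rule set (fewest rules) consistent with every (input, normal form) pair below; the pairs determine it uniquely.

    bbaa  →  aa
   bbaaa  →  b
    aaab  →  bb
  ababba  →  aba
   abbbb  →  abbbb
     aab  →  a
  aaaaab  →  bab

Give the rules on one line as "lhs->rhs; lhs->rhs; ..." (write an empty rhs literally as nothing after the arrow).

aaa->b; aab->a; baa->ba; bba->a

  | bbaa => aa
  | bbaaa => aaa => b
  | aaab => bb
  | ababba => abaa => aba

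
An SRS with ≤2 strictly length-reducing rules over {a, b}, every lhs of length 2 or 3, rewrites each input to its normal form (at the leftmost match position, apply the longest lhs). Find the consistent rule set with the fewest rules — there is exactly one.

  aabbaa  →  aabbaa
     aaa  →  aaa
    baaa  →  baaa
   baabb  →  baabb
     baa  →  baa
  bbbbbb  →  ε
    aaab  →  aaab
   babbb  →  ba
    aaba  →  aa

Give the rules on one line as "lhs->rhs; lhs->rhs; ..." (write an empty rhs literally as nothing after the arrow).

  | aabbaa
  | aaa
  | baaa
  | baabb

aba->a; bbb->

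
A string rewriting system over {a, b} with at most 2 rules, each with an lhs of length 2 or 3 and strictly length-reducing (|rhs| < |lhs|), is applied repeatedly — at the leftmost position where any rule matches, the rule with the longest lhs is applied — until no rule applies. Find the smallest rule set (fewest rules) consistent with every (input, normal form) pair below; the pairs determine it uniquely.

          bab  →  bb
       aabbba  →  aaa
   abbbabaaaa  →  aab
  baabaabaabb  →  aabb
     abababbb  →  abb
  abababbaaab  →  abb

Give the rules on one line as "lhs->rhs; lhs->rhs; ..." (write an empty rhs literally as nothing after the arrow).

ba->b; bbb->

  | bab => bb
  | aabbba => aaa
  | abbbabaaaa => aabaaaa => aabaaa => aabaa => aaba => aab
  | baabaabaabb => babaabaabb => bbaabaabb => bbabaabb => bbbaabb => aabb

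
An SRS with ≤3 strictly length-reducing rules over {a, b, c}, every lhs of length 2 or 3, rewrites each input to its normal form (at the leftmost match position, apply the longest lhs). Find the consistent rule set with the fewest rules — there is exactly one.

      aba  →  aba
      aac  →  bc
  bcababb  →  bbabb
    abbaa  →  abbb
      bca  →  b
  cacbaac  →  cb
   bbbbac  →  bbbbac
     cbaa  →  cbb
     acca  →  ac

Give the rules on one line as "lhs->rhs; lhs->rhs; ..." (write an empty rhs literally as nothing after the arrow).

aa->b; bbc->b; ca->

  | aba
  | aac => bc
  | bcababb => bbabb
  | abbaa => abbb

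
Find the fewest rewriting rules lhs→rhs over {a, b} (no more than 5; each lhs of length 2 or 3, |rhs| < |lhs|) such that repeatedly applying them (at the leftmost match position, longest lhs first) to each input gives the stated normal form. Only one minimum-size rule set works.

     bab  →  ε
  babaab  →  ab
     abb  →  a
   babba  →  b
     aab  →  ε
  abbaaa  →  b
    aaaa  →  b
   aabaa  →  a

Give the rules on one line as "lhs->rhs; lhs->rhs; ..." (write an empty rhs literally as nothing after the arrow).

aa->b; ba->b; bb->; bba->

  | bab => bb => ε
  | babaab => bbaab => ab
  | abb => a
  | babba => bbba => ba => b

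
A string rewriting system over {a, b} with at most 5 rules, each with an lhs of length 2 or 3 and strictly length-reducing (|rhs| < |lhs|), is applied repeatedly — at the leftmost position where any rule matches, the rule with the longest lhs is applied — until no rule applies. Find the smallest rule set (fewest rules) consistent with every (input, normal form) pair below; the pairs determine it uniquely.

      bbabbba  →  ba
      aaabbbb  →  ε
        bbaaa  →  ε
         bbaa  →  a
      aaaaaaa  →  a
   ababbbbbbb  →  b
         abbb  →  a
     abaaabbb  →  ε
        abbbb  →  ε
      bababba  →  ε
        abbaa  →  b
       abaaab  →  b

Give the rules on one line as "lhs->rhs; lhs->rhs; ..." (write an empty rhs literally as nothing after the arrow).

  | bbabbba => aabbba => bbba => aba => ba
  | aaabbbb => abbbb => bbb => ab => ε
  | bbaaa => aaaa => aa => ε
  | bbaa => aaa => a

aa->; ab->; aba->ba; bb->a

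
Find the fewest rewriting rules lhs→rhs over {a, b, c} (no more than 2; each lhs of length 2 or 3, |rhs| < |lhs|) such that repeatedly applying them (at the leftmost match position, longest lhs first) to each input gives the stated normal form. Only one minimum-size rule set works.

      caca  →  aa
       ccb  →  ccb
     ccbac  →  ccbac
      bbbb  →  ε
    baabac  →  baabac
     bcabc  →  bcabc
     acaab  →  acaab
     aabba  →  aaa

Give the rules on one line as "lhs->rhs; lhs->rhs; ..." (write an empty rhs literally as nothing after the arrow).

bb->; cac->a

  | caca => aa
  | ccb
  | ccbac
  | bbbb => bb => ε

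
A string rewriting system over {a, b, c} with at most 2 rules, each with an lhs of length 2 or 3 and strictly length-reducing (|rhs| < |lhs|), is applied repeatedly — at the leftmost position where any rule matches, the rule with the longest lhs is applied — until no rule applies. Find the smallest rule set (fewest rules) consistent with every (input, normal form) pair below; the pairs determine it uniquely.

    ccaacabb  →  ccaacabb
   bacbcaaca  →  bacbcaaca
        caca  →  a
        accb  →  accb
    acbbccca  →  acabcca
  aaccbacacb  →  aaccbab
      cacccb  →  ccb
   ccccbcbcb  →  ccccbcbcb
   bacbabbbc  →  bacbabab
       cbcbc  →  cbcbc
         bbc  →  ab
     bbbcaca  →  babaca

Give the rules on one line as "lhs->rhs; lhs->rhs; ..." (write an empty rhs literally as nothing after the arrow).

  | ccaacabb
  | bacbcaaca
  | caca => a
  | accb

bbc->ab; cac->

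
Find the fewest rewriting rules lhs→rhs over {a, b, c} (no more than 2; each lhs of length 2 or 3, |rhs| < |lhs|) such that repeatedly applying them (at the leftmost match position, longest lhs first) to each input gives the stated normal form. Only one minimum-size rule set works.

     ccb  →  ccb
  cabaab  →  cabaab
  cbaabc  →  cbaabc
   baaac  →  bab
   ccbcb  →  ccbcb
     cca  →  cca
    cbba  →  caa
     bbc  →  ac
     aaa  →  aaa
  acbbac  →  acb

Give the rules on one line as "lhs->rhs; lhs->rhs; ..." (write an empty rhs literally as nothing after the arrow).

  | ccb
  | cabaab
  | cbaabc
  | baaac => bab

aac->b; bb->a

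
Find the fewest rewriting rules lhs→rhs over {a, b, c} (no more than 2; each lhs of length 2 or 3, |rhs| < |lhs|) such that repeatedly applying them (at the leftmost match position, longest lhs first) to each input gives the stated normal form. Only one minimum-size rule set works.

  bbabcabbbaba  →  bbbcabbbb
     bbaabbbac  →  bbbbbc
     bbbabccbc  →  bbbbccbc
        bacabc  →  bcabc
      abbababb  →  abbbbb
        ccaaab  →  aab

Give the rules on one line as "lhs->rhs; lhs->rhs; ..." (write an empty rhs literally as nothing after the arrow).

ba->b; cca->

  | bbabcabbbaba => bbbcabbbaba => bbbcabbbba => bbbcabbbb
  | bbaabbbac => bbabbbac => bbbbbac => bbbbbc
  | bbbabccbc => bbbbccbc
  | bacabc => bcabc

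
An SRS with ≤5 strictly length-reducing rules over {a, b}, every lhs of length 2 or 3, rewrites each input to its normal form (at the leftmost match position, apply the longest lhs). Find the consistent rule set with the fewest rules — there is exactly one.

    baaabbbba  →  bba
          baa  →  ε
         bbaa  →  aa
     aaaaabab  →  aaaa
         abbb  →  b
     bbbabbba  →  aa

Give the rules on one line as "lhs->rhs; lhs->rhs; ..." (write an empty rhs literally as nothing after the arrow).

  | baaabbbba => ababbbba => abbbba => bba
  | baa => ab => ε
  | bbaa => bab => aa
  | aaaaabab => aaaaab => aaaa

ab->; abb->; baa->ab; bab->aa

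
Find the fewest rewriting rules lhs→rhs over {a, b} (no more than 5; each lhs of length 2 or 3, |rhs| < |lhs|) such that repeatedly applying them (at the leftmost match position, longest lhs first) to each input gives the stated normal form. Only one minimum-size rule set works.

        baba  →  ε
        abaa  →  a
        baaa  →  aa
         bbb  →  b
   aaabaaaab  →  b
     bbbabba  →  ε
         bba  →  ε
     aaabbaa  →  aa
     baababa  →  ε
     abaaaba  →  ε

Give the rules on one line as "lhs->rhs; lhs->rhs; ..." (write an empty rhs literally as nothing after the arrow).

  | baba => ba => ε
  | abaa => baa => a
  | baaa => aa
  | bbb => bb => b

ab->b; abb->ba; ba->; bb->b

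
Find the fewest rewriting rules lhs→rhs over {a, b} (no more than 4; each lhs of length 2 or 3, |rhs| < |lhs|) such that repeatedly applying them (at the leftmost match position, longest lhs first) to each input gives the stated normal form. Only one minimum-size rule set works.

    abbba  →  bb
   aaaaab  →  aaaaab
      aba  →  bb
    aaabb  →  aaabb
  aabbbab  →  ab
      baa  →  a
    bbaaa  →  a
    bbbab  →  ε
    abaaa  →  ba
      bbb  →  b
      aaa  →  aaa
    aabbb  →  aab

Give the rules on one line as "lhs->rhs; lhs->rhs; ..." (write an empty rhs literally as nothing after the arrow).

aba->bb; baa->a; bab->; bbb->b

  | abbba => aba => bb
  | aaaaab
  | aba => bb
  | aaabb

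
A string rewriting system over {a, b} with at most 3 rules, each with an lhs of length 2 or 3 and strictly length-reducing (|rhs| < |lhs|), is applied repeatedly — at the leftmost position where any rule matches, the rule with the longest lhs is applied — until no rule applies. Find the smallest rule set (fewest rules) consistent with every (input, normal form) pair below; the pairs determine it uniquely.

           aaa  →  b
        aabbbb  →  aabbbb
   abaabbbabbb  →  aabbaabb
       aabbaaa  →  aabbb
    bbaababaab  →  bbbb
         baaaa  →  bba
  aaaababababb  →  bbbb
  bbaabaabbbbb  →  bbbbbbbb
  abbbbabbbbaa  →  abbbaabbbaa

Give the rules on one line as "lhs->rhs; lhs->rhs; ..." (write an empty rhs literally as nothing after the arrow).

aaa->b; aba->a; bab->aa

  | aaa => b
  | aabbbb
  | abaabbbabbb => aabbbabbb => aabbaabb
  | aabbaaa => aabbb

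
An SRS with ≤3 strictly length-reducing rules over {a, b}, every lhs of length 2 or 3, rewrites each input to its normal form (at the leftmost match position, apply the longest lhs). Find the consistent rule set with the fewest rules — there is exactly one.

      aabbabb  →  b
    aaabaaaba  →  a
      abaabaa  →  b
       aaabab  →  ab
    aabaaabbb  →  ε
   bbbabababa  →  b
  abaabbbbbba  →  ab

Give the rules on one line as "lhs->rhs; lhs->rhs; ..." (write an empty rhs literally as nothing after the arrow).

  | aabbabb => bbbabb => babb => bbb => b
  | aaabaaaba => babaaaba => bbaaaba => aaaba => baba => bba => a
  | abaabaa => ababaa => abbaa => aaa => ba => b
  | aaabab => babab => bbab => ab

aa->b; ba->b; bb->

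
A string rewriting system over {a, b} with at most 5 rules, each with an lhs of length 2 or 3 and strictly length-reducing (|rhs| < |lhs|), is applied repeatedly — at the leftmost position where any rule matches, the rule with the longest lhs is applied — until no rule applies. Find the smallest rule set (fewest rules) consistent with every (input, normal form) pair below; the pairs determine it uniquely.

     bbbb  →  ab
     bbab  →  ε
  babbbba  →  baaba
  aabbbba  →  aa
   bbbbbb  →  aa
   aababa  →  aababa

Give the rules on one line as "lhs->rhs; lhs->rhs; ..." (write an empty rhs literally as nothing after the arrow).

aaa->bb; bb->; bba->b; bbb->a

  | bbbb => ab
  | bbab => bb => ε
  | babbbba => baaba
  | aabbbba => aaaba => bbba => aa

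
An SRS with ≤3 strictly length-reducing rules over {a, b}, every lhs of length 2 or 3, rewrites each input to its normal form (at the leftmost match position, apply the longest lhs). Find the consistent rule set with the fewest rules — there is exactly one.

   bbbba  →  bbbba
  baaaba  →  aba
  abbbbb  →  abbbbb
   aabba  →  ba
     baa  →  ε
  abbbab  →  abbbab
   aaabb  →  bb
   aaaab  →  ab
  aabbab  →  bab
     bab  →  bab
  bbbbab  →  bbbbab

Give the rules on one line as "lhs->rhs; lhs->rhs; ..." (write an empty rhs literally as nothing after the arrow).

  | bbbba
  | baaaba => aba
  | abbbbb
  | aabba => ba

aaa->; aab->; baa->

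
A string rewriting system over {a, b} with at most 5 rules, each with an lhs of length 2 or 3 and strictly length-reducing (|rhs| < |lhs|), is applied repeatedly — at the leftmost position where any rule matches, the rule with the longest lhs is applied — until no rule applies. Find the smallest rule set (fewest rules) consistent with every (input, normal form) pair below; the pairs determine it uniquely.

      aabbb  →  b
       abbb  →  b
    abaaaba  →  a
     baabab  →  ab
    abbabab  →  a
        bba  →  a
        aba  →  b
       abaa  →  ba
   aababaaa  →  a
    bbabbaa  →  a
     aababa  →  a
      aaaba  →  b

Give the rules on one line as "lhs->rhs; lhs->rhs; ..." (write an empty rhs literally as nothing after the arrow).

aa->a; aba->b; abb->; bb->a

  | aabbb => abbb => b
  | abbb => b
  | abaaaba => baaba => baba => bb => a
  | baabab => babab => bbb => ab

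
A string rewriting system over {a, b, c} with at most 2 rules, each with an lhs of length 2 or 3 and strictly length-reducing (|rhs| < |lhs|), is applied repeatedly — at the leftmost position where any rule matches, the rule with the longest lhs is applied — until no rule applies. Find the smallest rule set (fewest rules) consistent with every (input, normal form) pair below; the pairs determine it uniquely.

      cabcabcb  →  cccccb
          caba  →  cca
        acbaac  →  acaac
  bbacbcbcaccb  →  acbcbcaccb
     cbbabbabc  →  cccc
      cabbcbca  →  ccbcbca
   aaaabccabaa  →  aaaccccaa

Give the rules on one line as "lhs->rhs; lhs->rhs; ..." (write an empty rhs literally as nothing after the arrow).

  | cabcabcb => cccabcb => cccccb
  | caba => cca
  | acbaac => acaac
  | bbacbcbcaccb => bacbcbcaccb => acbcbcaccb

ab->c; ba->a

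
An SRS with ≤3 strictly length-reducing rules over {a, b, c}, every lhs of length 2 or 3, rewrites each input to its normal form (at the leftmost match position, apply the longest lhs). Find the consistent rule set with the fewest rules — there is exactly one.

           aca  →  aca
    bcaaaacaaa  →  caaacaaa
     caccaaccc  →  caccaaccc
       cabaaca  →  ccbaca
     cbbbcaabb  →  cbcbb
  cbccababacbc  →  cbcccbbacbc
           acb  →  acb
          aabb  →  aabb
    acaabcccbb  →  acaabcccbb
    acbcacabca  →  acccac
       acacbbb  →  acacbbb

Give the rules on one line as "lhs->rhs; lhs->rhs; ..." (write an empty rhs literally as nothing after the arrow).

  | aca
  | bcaaaacaaa => caaacaaa
  | caccaaccc
  | cabaaca => ccbaca

aba->cb; bca->c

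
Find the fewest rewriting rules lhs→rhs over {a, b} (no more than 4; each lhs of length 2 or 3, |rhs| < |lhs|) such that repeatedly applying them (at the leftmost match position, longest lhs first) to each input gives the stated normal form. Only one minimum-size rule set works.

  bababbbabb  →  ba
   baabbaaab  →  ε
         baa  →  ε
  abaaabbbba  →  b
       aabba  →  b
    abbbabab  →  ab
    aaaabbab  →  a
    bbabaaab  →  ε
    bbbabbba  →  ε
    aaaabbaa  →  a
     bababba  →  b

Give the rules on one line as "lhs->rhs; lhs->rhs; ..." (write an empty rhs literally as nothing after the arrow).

  | bababbbabb => bbbbbbabb => abbbabb => aaabb => babb => ba
  | baabbaaab => bbbbaaab => abaaab => bbaab => aab => bb => ε
  | baa => bb => ε
  | abaaabbbba => bbaabbbba => aabbbba => bbbbba => abba => aa => b

aa->b; aba->bb; bb->; bbb->a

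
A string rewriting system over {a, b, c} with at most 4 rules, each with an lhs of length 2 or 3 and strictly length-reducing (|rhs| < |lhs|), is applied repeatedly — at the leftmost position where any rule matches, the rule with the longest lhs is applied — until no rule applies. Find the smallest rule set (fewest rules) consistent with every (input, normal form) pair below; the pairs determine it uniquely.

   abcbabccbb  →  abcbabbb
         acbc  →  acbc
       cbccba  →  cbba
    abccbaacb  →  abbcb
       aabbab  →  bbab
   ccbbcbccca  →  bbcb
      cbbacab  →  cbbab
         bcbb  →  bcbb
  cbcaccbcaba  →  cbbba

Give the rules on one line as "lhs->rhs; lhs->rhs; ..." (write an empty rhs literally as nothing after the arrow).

  | abcbabccbb => abcbabbb
  | acbc
  | cbccba => cbba
  | abccbaacb => abbaacb => abbcb

aa->; ca->; cc->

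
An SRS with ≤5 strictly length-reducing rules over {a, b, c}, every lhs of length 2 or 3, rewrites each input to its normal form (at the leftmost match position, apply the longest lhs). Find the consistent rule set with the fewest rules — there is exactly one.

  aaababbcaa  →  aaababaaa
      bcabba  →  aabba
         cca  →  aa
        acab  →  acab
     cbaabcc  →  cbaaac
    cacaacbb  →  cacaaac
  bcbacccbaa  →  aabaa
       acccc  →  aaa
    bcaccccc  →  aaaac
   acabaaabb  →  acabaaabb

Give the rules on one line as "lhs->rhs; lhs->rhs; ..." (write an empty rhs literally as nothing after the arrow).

  | aaababbcaa => aaababaaa
  | bcabba => aabba
  | cca => aa
  | acab

bac->; bc->a; cbb->ac; cc->a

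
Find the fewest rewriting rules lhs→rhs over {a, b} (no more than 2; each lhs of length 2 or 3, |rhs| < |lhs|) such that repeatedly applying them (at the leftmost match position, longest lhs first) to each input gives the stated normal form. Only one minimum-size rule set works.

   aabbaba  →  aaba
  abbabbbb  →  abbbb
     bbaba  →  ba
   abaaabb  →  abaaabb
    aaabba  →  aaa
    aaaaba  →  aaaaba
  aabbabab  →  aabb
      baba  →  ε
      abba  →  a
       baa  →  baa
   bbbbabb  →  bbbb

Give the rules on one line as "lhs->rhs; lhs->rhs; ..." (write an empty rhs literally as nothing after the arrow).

  | aabbaba => aaba
  | abbabbbb => abbbb
  | bbaba => ba
  | abaaabb

bab->bb; bba->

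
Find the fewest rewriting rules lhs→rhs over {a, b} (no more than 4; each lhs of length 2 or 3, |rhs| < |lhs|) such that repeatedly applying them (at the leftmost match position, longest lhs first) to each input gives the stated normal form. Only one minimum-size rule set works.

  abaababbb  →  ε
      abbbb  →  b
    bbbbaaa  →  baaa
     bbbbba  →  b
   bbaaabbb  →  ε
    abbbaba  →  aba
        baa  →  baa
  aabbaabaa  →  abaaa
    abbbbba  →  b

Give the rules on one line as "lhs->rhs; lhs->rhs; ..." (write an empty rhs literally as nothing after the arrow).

  | abaababbb => abaabbb => ababb => abbb => bbb => ε
  | abbbb => bbbb => b
  | bbbbaaa => baaa
  | bbbbba => bba => b

aab->a; abb->bb; bba->b; bbb->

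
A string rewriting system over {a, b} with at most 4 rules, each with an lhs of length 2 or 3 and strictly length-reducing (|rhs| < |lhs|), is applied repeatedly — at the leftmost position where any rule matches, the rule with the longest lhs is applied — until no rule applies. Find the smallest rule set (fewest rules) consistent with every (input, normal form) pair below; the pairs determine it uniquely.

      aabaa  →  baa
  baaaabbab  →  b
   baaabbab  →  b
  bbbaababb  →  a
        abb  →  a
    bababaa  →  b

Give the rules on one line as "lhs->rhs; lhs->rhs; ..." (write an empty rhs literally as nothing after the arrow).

  | aabaa => baa
  | baaaabbab => bbabbab => aabbab => bbab => aab => b
  | baaabbab => bbbbab => abbab => abab => aab => b
  | bbbaababb => abaababb => aaababb => bbabb => aabb => bb => a

aaa->b; aab->b; ab->a; bb->a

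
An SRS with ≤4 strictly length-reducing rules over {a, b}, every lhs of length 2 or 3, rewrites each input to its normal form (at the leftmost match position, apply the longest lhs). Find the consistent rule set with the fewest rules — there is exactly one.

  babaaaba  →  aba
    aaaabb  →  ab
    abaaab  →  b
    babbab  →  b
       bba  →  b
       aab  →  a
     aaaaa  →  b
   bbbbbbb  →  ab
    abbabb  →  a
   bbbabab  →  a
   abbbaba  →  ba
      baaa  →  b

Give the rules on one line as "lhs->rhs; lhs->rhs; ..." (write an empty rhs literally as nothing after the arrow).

  | babaaaba => aaaaba => baaba => bbba => aba
  | aaaabb => baabb => bbbb => abb => ab
  | abaaab => abbab => abab => aa => b
  | babbab => abab => aa => b

aa->b; abb->ab; bab->a; bb->a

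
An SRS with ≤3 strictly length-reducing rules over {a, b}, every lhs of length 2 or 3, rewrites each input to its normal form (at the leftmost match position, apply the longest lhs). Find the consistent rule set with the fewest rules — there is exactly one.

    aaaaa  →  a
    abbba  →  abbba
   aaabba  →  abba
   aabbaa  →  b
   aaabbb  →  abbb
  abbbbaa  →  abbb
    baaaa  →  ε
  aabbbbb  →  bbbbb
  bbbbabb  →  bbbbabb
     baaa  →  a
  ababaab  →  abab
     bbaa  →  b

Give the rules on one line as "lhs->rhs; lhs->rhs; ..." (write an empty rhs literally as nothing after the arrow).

  | aaaaa => aaa => a
  | abbba
  | aaabba => abba
  | aabbaa => bbaa => b

aa->; baa->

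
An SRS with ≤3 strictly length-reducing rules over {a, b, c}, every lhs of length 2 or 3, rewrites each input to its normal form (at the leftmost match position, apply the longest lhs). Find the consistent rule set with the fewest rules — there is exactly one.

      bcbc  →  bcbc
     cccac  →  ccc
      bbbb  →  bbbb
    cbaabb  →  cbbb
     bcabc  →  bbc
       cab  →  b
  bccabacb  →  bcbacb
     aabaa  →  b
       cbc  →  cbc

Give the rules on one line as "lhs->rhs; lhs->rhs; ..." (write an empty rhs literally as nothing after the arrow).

aa->; ca->

  | bcbc
  | cccac => ccc
  | bbbb
  | cbaabb => cbbb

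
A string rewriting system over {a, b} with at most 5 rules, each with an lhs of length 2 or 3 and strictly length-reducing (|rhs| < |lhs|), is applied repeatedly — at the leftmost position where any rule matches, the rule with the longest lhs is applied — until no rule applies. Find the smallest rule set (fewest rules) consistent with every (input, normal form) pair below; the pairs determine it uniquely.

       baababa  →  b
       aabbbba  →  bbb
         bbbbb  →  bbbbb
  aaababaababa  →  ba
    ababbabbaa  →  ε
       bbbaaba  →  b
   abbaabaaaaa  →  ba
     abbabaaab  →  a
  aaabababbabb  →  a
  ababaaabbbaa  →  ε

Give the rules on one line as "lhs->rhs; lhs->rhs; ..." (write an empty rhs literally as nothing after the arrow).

  | baababa => bbaba => bba => b
  | aabbbba => bbbba => bbb
  | bbbbb
  | aaababaababa => ababaababa => abaababa => aababa => baba => ba

aa->; ab->a; aba->a; bba->b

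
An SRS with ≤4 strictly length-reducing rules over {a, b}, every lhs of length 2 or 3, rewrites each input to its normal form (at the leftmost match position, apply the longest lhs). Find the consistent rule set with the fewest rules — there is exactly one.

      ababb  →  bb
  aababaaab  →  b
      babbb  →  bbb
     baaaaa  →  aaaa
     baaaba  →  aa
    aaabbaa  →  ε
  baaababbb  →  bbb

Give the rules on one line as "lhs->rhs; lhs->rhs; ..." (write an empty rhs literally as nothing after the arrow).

  | ababb => abb => bb
  | aababaaab => aabaaab => aaaab => aaab => aab => ab => b
  | babbb => bbb
  | baaaaa => aaaa

ab->b; aba->a; ba->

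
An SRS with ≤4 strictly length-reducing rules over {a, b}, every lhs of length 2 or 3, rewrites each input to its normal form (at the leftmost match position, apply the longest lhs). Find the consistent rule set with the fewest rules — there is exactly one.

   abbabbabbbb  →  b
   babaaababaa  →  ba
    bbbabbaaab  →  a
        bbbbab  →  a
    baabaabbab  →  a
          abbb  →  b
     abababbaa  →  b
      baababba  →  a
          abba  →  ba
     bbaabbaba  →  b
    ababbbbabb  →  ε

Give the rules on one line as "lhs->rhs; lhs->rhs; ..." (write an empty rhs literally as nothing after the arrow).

  | abbabbabbbb => babbabbbb => ababbbb => abbbb => bbb => bb => b
  | babaaababaa => aaaababaa => baababaa => bbbabaa => bbabaa => babaa => aaa => ba
  | bbbabbaaab => bbabbaaab => babbaaab => abaaab => aaab => bab => a
  | bbbbab => bbbab => bbab => bab => a

aa->b; ab->; bab->a; bb->b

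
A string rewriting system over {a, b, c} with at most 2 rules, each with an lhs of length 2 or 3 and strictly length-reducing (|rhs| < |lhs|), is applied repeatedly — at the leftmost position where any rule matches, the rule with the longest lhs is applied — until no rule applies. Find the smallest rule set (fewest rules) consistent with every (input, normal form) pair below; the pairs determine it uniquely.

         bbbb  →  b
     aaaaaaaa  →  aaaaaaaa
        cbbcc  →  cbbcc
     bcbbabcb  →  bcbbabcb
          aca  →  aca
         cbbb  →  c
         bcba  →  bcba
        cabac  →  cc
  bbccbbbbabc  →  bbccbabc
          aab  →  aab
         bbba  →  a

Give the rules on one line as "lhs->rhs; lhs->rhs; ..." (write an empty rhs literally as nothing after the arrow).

  | bbbb => b
  | aaaaaaaa
  | cbbcc
  | bcbbabcb

aba->; bbb->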